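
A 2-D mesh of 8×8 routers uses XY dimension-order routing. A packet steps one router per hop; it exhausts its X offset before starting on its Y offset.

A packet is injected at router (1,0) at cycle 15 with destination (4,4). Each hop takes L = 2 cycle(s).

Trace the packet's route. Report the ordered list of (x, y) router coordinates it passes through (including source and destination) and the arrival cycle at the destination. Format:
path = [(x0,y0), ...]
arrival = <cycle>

path = [(1,0), (2,0), (3,0), (4,0), (4,1), (4,2), (4,3), (4,4)]
arrival = 29

  0. router=(1,0) cycle=15 (inject)
  1. router=(2,0) cycle=17 dir=E
  2. router=(3,0) cycle=19 dir=E
  3. router=(4,0) cycle=21 dir=E
  4. router=(4,1) cycle=23 dir=N
  5. router=(4,2) cycle=25 dir=N
  6. router=(4,3) cycle=27 dir=N
  7. router=(4,4) cycle=29 dir=N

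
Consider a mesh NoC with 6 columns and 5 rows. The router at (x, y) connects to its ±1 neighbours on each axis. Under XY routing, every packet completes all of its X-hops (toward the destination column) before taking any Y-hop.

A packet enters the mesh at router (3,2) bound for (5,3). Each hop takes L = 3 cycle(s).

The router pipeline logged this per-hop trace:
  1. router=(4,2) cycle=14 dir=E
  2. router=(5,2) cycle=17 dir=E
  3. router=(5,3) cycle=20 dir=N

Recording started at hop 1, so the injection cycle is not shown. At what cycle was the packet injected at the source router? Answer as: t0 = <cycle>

At hop 1 the cycle is 14; in general cyc_k = t0 + kL.
So t0 = 14 − 1·3 = 11.

t0 = 11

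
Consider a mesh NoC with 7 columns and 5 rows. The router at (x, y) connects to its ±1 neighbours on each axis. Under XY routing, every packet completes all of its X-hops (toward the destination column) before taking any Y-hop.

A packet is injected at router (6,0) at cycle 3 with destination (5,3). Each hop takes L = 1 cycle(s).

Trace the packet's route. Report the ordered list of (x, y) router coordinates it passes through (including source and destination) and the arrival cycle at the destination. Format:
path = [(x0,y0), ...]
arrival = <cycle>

  0. router=(6,0) cycle=3 (inject)
  1. router=(5,0) cycle=4 dir=W
  2. router=(5,1) cycle=5 dir=N
  3. router=(5,2) cycle=6 dir=N
  4. router=(5,3) cycle=7 dir=N

path = [(6,0), (5,0), (5,1), (5,2), (5,3)]
arrival = 7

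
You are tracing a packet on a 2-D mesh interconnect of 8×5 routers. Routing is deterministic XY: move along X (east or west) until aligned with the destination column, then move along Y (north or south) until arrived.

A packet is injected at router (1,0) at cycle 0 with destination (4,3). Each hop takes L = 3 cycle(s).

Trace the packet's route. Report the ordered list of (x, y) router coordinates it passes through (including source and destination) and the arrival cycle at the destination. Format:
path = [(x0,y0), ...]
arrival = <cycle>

path = [(1,0), (2,0), (3,0), (4,0), (4,1), (4,2), (4,3)]
arrival = 18

[0] x=1 y=0 t=0
[1] x=2 y=0 t=3 →E
[2] x=3 y=0 t=6 →E
[3] x=4 y=0 t=9 →E
[4] x=4 y=1 t=12 →N
[5] x=4 y=2 t=15 →N
[6] x=4 y=3 t=18 →N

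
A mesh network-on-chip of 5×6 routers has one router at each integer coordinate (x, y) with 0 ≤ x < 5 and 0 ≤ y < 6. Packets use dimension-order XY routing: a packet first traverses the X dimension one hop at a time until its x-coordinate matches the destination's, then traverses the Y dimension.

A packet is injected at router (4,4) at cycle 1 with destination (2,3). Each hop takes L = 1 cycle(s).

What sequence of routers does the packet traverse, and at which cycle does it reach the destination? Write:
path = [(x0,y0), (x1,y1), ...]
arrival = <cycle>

path = [(4,4), (3,4), (2,4), (2,3)]
arrival = 4

src (4,4)  cyc=1
W→(3,4)  cyc=2
W→(2,4)  cyc=3
S→(2,3)  cyc=4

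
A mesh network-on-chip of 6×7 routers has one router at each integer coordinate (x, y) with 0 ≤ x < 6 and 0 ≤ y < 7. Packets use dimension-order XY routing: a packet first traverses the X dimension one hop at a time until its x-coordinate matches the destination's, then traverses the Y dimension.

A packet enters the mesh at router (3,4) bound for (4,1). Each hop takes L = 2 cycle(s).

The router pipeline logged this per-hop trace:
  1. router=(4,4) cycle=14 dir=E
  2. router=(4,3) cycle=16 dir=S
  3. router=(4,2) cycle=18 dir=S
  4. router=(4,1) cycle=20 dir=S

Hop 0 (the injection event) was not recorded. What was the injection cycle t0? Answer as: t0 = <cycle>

At hop 1 the cycle is 14; in general cyc_k = t0 + kL.
t0 = cyc[1] − L = 14 − 2 = 12.

t0 = 12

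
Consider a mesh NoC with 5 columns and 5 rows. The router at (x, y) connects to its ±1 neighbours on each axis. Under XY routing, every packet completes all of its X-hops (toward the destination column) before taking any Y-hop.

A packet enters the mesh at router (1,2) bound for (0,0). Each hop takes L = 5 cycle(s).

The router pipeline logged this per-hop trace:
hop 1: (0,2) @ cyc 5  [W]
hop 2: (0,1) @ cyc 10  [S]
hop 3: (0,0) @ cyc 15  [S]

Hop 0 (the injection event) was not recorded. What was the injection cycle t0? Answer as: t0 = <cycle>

Hop 1 reached at cycle 5; hop k is at t0 + k·L.
t0 = cyc[1] − L = 5 − 5 = 0.

t0 = 0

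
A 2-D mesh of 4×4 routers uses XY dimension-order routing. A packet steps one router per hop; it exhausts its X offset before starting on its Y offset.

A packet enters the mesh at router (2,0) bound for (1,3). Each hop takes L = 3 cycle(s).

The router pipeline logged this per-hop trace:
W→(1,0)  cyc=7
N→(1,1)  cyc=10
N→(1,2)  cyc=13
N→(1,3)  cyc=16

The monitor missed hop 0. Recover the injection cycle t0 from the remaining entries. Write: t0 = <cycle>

At hop 1 the cycle is 7; in general cyc_k = t0 + kL.
So t0 = 7 − 1·3 = 4.

t0 = 4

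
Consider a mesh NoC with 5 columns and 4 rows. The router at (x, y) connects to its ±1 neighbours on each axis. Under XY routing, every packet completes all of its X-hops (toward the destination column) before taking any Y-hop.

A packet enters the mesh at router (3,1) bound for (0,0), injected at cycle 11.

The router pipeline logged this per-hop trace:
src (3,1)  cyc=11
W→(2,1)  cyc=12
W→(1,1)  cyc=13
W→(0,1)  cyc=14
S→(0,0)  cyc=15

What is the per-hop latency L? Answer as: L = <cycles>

L = 1

From hop 0 (11) to hop 1 (12): +1 cycles.
Each hop adds L, hence L = 1.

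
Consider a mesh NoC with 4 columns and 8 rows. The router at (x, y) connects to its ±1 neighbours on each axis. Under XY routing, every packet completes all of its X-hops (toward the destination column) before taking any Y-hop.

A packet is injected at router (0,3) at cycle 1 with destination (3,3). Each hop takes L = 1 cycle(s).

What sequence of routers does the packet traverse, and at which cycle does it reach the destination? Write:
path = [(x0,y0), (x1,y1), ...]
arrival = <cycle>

t=1: at (0,3)
t=2: at (1,3) after E
t=3: at (2,3) after E
t=4: at (3,3) after E

path = [(0,3), (1,3), (2,3), (3,3)]
arrival = 4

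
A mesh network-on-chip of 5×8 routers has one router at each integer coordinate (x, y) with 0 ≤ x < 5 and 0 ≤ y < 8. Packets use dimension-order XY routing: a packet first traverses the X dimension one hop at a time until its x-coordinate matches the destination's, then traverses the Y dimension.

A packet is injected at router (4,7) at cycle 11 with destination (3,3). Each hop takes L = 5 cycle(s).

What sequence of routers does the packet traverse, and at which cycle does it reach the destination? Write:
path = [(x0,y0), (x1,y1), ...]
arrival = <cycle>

hop 0: (4,7) @ cyc 11
hop 1: (3,7) @ cyc 16  [W]
hop 2: (3,6) @ cyc 21  [S]
hop 3: (3,5) @ cyc 26  [S]
hop 4: (3,4) @ cyc 31  [S]
hop 5: (3,3) @ cyc 36  [S]

path = [(4,7), (3,7), (3,6), (3,5), (3,4), (3,3)]
arrival = 36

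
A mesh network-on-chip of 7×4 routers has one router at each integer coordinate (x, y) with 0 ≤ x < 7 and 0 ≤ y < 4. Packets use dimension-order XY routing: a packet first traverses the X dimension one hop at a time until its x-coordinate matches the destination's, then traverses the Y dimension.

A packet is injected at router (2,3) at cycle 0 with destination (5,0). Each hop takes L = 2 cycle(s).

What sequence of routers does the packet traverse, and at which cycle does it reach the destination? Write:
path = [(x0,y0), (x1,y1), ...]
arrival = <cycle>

path = [(2,3), (3,3), (4,3), (5,3), (5,2), (5,1), (5,0)]
arrival = 12

[0] x=2 y=3 t=0
[1] x=3 y=3 t=2 →E
[2] x=4 y=3 t=4 →E
[3] x=5 y=3 t=6 →E
[4] x=5 y=2 t=8 →S
[5] x=5 y=1 t=10 →S
[6] x=5 y=0 t=12 →S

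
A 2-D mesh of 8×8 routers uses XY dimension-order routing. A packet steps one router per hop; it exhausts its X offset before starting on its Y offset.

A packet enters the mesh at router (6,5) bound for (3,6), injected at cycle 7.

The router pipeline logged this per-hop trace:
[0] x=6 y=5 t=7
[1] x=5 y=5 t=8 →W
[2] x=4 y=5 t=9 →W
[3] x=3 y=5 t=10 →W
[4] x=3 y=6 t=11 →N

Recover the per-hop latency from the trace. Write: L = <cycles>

Δcyc across hop 0→1: 8 − 7 = 1.
One hop costs L cycles, so L = 1.

L = 1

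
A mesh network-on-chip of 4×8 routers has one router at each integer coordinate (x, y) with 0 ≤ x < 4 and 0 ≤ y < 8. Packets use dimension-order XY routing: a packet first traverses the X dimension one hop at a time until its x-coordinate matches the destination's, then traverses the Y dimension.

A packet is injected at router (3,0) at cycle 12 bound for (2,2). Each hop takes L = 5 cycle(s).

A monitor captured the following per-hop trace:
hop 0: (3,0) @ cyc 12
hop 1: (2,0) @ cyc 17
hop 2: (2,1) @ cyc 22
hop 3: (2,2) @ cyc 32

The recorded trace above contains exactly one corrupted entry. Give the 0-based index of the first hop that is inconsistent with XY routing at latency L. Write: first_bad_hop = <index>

first_bad_hop = 3

check 1→ d=(-1,0) cyc+5: ok
check 2→ d=(0,1) cyc+5: ok
check 3→ d=(0,1) cyc+10: BAD: Δcyc=10≠L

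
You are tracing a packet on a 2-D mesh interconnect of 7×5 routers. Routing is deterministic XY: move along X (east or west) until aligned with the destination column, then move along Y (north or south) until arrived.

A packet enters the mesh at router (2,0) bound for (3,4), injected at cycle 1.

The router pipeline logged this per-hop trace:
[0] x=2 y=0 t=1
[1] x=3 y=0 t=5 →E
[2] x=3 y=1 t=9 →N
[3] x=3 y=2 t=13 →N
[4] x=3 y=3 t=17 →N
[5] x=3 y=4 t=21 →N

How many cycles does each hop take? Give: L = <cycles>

L = 4

From hop 0 (1) to hop 1 (5): +4 cycles.
That increment is L by definition: L = 4.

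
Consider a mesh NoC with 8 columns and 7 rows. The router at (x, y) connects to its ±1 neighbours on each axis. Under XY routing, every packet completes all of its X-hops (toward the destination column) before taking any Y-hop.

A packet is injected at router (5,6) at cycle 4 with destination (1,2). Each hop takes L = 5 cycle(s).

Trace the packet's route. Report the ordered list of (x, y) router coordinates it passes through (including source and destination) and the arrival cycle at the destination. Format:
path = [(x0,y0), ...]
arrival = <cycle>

hop 0: (5,6) @ cyc 4
hop 1: (4,6) @ cyc 9  [W]
hop 2: (3,6) @ cyc 14  [W]
hop 3: (2,6) @ cyc 19  [W]
hop 4: (1,6) @ cyc 24  [W]
hop 5: (1,5) @ cyc 29  [S]
hop 6: (1,4) @ cyc 34  [S]
hop 7: (1,3) @ cyc 39  [S]
hop 8: (1,2) @ cyc 44  [S]

path = [(5,6), (4,6), (3,6), (2,6), (1,6), (1,5), (1,4), (1,3), (1,2)]
arrival = 44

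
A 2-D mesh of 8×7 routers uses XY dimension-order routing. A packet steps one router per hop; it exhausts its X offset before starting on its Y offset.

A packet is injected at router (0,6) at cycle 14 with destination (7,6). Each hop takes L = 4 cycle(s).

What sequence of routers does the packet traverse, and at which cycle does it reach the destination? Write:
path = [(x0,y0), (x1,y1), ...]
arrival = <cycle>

t=14: at (0,6)
t=18: at (1,6) after E
t=22: at (2,6) after E
t=26: at (3,6) after E
t=30: at (4,6) after E
t=34: at (5,6) after E
t=38: at (6,6) after E
t=42: at (7,6) after E

path = [(0,6), (1,6), (2,6), (3,6), (4,6), (5,6), (6,6), (7,6)]
arrival = 42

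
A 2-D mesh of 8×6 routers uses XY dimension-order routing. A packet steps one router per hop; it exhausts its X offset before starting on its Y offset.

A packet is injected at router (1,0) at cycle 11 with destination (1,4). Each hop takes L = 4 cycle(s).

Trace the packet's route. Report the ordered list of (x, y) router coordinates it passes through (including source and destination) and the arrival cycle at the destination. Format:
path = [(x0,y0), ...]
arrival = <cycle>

path = [(1,0), (1,1), (1,2), (1,3), (1,4)]
arrival = 27

  0. router=(1,0) cycle=11 (inject)
  1. router=(1,1) cycle=15 dir=N
  2. router=(1,2) cycle=19 dir=N
  3. router=(1,3) cycle=23 dir=N
  4. router=(1,4) cycle=27 dir=N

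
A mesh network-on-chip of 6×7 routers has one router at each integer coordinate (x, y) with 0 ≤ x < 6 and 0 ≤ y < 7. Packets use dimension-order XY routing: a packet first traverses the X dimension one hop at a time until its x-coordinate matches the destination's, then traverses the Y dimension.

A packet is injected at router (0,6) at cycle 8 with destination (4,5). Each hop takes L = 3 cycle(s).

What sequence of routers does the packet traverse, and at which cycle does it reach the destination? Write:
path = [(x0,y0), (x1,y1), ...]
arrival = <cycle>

path = [(0,6), (1,6), (2,6), (3,6), (4,6), (4,5)]
arrival = 23

t=8: at (0,6)
t=11: at (1,6) after E
t=14: at (2,6) after E
t=17: at (3,6) after E
t=20: at (4,6) after E
t=23: at (4,5) after S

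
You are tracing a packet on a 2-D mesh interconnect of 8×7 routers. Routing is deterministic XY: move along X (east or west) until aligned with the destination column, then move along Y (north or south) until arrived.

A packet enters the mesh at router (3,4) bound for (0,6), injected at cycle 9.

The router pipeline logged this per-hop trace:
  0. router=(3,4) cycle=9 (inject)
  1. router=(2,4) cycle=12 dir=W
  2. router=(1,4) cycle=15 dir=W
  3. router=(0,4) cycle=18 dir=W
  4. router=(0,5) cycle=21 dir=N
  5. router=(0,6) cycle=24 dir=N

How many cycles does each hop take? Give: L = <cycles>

Between hops 0 and 1 the cycle counter advances 12 − 9 = 3.
Each hop adds L, hence L = 3.

L = 3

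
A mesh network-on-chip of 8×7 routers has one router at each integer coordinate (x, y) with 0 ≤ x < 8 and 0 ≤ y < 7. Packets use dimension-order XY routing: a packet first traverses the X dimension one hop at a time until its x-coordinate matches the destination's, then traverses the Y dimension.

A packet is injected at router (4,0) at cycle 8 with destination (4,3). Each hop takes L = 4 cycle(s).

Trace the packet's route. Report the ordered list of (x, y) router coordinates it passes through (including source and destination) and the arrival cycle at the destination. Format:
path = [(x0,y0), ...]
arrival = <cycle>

path = [(4,0), (4,1), (4,2), (4,3)]
arrival = 20

hop 0: (4,0) @ cyc 8
hop 1: (4,1) @ cyc 12  [N]
hop 2: (4,2) @ cyc 16  [N]
hop 3: (4,3) @ cyc 20  [N]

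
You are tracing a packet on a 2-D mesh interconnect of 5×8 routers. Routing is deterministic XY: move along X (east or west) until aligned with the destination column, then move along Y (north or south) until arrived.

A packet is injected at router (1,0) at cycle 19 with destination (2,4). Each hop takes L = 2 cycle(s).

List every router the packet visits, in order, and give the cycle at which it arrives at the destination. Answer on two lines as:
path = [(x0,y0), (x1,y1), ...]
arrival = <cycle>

path = [(1,0), (2,0), (2,1), (2,2), (2,3), (2,4)]
arrival = 29

t=19: at (1,0)
t=21: at (2,0) after E
t=23: at (2,1) after N
t=25: at (2,2) after N
t=27: at (2,3) after N
t=29: at (2,4) after N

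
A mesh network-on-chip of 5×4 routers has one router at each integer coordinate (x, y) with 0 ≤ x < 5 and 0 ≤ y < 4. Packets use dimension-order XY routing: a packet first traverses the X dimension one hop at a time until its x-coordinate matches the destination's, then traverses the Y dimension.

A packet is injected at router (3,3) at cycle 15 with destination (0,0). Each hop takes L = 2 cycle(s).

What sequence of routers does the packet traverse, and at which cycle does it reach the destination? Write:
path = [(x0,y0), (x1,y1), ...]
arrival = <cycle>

  0. router=(3,3) cycle=15 (inject)
  1. router=(2,3) cycle=17 dir=W
  2. router=(1,3) cycle=19 dir=W
  3. router=(0,3) cycle=21 dir=W
  4. router=(0,2) cycle=23 dir=S
  5. router=(0,1) cycle=25 dir=S
  6. router=(0,0) cycle=27 dir=S

path = [(3,3), (2,3), (1,3), (0,3), (0,2), (0,1), (0,0)]
arrival = 27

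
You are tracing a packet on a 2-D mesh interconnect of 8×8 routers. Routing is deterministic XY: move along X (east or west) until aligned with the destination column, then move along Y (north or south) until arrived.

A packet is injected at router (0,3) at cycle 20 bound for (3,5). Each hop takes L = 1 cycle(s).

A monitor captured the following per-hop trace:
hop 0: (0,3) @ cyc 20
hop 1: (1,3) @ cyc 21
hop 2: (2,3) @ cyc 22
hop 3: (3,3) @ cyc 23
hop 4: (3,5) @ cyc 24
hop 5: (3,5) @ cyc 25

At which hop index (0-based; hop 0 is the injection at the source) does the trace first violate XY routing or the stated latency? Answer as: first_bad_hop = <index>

hop 1: step (+1,+0), +1 cyc — ok
hop 2: step (+1,+0), +1 cyc — ok
hop 3: step (+1,+0), +1 cyc — ok
hop 4: step (+0,+2), +1 cyc — BAD: non-unit step

first_bad_hop = 4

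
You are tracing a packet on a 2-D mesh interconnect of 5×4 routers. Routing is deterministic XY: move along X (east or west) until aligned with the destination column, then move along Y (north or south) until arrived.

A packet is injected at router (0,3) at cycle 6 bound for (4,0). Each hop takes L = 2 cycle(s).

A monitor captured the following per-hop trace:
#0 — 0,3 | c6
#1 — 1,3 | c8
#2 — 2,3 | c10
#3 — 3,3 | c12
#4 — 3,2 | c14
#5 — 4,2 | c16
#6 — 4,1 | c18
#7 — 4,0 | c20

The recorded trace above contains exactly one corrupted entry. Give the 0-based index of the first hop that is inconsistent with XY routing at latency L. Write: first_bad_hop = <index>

first_bad_hop = 4

  1: Δx=+1 Δy=+0 Δt=2 [ok]
  2: Δx=+1 Δy=+0 Δt=2 [ok]
  3: Δx=+1 Δy=+0 Δt=2 [ok]
  4: Δx=+0 Δy=-1 Δt=2 [BAD: Y-move but x=3≠4]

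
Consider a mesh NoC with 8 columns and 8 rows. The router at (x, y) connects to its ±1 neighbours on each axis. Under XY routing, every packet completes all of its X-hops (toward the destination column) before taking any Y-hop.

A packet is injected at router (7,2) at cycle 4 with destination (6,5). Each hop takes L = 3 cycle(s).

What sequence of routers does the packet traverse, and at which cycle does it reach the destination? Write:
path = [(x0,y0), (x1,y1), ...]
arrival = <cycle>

path = [(7,2), (6,2), (6,3), (6,4), (6,5)]
arrival = 16

[0] x=7 y=2 t=4
[1] x=6 y=2 t=7 →W
[2] x=6 y=3 t=10 →N
[3] x=6 y=4 t=13 →N
[4] x=6 y=5 t=16 →N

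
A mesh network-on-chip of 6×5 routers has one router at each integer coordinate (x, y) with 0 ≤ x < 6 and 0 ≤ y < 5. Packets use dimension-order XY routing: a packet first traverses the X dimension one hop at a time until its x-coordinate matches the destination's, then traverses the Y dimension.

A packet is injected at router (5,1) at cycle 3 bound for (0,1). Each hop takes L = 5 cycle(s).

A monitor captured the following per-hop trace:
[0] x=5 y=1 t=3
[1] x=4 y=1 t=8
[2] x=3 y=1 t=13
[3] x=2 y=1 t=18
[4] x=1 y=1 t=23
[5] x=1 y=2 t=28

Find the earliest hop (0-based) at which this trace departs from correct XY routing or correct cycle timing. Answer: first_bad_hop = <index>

first_bad_hop = 5

check 1→ d=(-1,0) cyc+5: ok
check 2→ d=(-1,0) cyc+5: ok
check 3→ d=(-1,0) cyc+5: ok
check 4→ d=(-1,0) cyc+5: ok
check 5→ d=(0,1) cyc+5: BAD: Y-move but x=1≠0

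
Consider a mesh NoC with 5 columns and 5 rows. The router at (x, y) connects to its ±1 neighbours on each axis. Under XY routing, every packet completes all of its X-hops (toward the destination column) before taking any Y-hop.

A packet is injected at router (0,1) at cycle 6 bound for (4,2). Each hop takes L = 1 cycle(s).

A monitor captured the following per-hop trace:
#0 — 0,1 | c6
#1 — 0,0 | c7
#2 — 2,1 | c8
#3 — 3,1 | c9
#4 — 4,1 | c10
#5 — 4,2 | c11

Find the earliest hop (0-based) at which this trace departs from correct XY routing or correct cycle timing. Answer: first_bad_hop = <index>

first_bad_hop = 1

check 1→ d=(0,-1) cyc+1: BAD: Y-move but x=0≠4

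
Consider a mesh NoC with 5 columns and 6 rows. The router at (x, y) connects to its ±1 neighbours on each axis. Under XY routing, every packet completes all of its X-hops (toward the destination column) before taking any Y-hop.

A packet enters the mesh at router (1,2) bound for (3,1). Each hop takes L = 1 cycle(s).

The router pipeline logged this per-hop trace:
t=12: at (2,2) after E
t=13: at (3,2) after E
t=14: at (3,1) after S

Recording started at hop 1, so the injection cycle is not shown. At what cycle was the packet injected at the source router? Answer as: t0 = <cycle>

Hop 1 reached at cycle 12; hop k is at t0 + k·L.
t0 = cyc[1] − L = 12 − 1 = 11.

t0 = 11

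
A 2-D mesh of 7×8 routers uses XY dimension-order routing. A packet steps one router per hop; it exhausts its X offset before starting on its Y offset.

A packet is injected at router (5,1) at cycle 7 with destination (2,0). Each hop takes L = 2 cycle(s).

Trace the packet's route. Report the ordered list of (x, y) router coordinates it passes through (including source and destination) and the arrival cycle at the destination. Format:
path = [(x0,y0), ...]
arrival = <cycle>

path = [(5,1), (4,1), (3,1), (2,1), (2,0)]
arrival = 15

#0 — 5,1 | c7
#1 — 4,1 | c9 | W
#2 — 3,1 | c11 | W
#3 — 2,1 | c13 | W
#4 — 2,0 | c15 | S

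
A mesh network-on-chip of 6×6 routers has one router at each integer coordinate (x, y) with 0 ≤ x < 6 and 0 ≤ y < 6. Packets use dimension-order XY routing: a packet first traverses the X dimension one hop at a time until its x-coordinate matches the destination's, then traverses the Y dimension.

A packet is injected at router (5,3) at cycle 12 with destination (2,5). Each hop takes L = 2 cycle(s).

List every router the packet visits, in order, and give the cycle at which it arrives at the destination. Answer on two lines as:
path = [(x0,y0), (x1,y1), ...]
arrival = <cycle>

#0 — 5,3 | c12
#1 — 4,3 | c14 | W
#2 — 3,3 | c16 | W
#3 — 2,3 | c18 | W
#4 — 2,4 | c20 | N
#5 — 2,5 | c22 | N

path = [(5,3), (4,3), (3,3), (2,3), (2,4), (2,5)]
arrival = 22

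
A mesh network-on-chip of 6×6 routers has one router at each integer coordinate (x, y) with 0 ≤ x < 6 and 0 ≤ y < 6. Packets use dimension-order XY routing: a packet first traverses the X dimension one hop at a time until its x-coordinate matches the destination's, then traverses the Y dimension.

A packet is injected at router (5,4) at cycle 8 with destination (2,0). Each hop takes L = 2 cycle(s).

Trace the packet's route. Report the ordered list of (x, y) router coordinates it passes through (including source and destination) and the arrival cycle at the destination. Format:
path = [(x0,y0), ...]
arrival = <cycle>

path = [(5,4), (4,4), (3,4), (2,4), (2,3), (2,2), (2,1), (2,0)]
arrival = 22

#0 — 5,4 | c8
#1 — 4,4 | c10 | W
#2 — 3,4 | c12 | W
#3 — 2,4 | c14 | W
#4 — 2,3 | c16 | S
#5 — 2,2 | c18 | S
#6 — 2,1 | c20 | S
#7 — 2,0 | c22 | S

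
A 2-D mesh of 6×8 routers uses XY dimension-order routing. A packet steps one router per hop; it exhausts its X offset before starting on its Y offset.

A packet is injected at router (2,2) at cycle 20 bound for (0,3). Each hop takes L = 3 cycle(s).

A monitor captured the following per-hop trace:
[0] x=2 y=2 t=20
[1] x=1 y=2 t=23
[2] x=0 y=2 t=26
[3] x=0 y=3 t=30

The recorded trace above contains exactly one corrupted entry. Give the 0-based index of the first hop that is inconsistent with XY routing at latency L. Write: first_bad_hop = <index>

first_bad_hop = 3

  1: Δx=-1 Δy=+0 Δt=3 [ok]
  2: Δx=-1 Δy=+0 Δt=3 [ok]
  3: Δx=+0 Δy=+1 Δt=4 [BAD: Δcyc=4≠L]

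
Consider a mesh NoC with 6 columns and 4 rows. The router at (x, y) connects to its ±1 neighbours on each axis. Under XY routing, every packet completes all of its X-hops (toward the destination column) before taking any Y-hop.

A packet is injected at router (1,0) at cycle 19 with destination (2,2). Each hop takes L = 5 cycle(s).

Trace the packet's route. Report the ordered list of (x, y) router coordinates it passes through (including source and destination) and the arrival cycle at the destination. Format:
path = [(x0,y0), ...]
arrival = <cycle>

  0. router=(1,0) cycle=19 (inject)
  1. router=(2,0) cycle=24 dir=E
  2. router=(2,1) cycle=29 dir=N
  3. router=(2,2) cycle=34 dir=N

path = [(1,0), (2,0), (2,1), (2,2)]
arrival = 34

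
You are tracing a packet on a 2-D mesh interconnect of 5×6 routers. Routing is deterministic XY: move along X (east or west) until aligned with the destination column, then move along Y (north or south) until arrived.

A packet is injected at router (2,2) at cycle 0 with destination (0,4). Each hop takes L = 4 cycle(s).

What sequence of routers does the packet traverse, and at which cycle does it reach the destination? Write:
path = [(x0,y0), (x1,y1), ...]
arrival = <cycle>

  0. router=(2,2) cycle=0 (inject)
  1. router=(1,2) cycle=4 dir=W
  2. router=(0,2) cycle=8 dir=W
  3. router=(0,3) cycle=12 dir=N
  4. router=(0,4) cycle=16 dir=N

path = [(2,2), (1,2), (0,2), (0,3), (0,4)]
arrival = 16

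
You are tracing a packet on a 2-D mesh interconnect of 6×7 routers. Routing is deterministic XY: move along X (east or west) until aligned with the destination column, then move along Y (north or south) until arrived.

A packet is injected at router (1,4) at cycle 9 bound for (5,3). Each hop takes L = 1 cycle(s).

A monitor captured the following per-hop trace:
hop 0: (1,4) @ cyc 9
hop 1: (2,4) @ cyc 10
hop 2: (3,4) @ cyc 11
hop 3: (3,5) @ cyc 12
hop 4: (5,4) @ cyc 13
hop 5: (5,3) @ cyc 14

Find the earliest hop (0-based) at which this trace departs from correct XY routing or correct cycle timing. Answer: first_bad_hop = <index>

  1: Δx=+1 Δy=+0 Δt=1 [ok]
  2: Δx=+1 Δy=+0 Δt=1 [ok]
  3: Δx=+0 Δy=+1 Δt=1 [BAD: Y-move but x=3≠5]

first_bad_hop = 3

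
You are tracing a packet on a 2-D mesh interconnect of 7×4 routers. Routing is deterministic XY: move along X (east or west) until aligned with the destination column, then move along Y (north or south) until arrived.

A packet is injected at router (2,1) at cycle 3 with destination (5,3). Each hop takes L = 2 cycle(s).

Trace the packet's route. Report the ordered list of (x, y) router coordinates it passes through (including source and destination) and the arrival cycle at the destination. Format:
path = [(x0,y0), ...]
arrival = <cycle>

hop 0: (2,1) @ cyc 3
hop 1: (3,1) @ cyc 5  [E]
hop 2: (4,1) @ cyc 7  [E]
hop 3: (5,1) @ cyc 9  [E]
hop 4: (5,2) @ cyc 11  [N]
hop 5: (5,3) @ cyc 13  [N]

path = [(2,1), (3,1), (4,1), (5,1), (5,2), (5,3)]
arrival = 13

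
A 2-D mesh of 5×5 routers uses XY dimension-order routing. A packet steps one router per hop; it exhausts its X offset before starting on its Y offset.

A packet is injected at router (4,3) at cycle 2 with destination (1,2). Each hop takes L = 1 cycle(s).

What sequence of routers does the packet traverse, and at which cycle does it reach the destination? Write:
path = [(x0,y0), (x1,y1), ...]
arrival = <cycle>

path = [(4,3), (3,3), (2,3), (1,3), (1,2)]
arrival = 6

t=2: at (4,3)
t=3: at (3,3) after W
t=4: at (2,3) after W
t=5: at (1,3) after W
t=6: at (1,2) after S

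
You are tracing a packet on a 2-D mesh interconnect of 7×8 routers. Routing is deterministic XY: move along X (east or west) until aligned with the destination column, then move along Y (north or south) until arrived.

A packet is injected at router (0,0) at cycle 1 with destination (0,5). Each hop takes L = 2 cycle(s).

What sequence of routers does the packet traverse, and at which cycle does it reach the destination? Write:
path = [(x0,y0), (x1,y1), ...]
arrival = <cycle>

  0. router=(0,0) cycle=1 (inject)
  1. router=(0,1) cycle=3 dir=N
  2. router=(0,2) cycle=5 dir=N
  3. router=(0,3) cycle=7 dir=N
  4. router=(0,4) cycle=9 dir=N
  5. router=(0,5) cycle=11 dir=N

path = [(0,0), (0,1), (0,2), (0,3), (0,4), (0,5)]
arrival = 11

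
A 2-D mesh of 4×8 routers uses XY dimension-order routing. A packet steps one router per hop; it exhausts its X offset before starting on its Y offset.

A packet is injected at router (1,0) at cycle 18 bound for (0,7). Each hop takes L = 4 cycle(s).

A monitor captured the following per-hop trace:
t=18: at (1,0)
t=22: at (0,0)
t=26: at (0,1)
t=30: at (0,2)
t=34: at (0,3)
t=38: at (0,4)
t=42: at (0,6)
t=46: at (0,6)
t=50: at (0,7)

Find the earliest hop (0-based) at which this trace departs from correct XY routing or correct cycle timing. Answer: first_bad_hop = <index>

first_bad_hop = 6

[1] (-1,+0) / 4c ⇒ ok
[2] (+0,+1) / 4c ⇒ ok
[3] (+0,+1) / 4c ⇒ ok
[4] (+0,+1) / 4c ⇒ ok
[5] (+0,+1) / 4c ⇒ ok
[6] (+0,+2) / 4c ⇒ BAD: non-unit step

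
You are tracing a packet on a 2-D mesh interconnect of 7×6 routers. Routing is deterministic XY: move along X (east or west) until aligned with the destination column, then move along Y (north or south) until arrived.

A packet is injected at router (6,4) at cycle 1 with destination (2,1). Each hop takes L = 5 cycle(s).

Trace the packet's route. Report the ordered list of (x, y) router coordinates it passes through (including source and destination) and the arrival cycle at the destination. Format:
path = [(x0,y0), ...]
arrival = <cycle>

path = [(6,4), (5,4), (4,4), (3,4), (2,4), (2,3), (2,2), (2,1)]
arrival = 36

t=1: at (6,4)
t=6: at (5,4) after W
t=11: at (4,4) after W
t=16: at (3,4) after W
t=21: at (2,4) after W
t=26: at (2,3) after S
t=31: at (2,2) after S
t=36: at (2,1) after S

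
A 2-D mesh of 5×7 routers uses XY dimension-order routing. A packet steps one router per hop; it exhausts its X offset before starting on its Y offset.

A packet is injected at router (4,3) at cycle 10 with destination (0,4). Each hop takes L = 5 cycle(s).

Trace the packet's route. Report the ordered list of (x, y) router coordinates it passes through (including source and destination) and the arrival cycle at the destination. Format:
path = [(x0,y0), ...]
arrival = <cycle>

#0 — 4,3 | c10
#1 — 3,3 | c15 | W
#2 — 2,3 | c20 | W
#3 — 1,3 | c25 | W
#4 — 0,3 | c30 | W
#5 — 0,4 | c35 | N

path = [(4,3), (3,3), (2,3), (1,3), (0,3), (0,4)]
arrival = 35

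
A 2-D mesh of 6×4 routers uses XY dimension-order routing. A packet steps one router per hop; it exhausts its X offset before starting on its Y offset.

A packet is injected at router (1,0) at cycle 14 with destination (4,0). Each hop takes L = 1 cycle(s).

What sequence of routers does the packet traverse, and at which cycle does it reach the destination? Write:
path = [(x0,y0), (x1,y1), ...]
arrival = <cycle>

t=14: at (1,0)
t=15: at (2,0) after E
t=16: at (3,0) after E
t=17: at (4,0) after E

path = [(1,0), (2,0), (3,0), (4,0)]
arrival = 17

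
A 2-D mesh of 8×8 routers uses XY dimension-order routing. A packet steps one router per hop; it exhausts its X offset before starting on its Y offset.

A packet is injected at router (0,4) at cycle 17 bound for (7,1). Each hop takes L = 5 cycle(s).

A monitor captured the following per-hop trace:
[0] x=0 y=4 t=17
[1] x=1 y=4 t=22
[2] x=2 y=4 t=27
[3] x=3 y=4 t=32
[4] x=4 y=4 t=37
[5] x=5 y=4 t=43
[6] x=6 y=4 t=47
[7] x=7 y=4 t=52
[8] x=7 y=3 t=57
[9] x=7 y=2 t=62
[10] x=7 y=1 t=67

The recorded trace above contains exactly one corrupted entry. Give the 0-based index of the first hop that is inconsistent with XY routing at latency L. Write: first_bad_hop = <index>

first_bad_hop = 5

check 1→ d=(1,0) cyc+5: ok
check 2→ d=(1,0) cyc+5: ok
check 3→ d=(1,0) cyc+5: ok
check 4→ d=(1,0) cyc+5: ok
check 5→ d=(1,0) cyc+6: BAD: Δcyc=6≠L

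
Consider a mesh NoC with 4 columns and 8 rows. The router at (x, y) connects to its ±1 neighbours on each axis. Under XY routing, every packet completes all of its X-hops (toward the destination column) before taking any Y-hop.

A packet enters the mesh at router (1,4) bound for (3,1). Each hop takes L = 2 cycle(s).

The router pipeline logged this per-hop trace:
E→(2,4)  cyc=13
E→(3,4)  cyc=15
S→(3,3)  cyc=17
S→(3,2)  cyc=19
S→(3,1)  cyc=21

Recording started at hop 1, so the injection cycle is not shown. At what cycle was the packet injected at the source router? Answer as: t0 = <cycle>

At hop 1 the cycle is 13; in general cyc_k = t0 + kL.
So t0 = 13 − 1·2 = 11.

t0 = 11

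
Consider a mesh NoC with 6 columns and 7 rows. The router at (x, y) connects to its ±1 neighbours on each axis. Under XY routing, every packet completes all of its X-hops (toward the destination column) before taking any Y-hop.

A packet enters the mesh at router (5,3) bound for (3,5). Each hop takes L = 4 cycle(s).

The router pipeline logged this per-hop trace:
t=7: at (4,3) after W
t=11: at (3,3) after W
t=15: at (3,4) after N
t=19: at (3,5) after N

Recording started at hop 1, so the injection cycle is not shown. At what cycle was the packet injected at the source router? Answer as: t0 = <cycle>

cyc[1] = 7 and cyc[k] = t0 + k·L for every k.
Therefore t0 = 7 − L = 3.

t0 = 3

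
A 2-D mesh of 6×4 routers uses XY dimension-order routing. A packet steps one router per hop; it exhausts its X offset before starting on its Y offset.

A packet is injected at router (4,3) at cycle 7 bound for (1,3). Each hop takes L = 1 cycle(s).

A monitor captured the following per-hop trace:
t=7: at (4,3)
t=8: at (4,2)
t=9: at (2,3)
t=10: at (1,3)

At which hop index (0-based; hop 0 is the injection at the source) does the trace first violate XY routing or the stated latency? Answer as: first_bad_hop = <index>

[1] (+0,-1) / 1c ⇒ BAD: Y-move but x=4≠1

first_bad_hop = 1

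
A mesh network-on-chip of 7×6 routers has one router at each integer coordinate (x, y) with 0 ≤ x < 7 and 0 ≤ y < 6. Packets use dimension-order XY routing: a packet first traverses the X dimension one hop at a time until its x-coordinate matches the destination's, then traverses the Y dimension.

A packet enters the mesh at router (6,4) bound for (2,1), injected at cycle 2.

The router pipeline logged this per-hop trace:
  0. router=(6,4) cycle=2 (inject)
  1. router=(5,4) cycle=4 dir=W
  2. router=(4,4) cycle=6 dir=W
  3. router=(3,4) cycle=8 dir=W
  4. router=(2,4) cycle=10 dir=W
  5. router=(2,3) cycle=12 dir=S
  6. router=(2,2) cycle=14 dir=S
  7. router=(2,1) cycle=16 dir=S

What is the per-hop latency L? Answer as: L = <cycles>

Δcyc across hop 0→1: 4 − 2 = 2.
Per-hop latency L = Δcyc = 2.

L = 2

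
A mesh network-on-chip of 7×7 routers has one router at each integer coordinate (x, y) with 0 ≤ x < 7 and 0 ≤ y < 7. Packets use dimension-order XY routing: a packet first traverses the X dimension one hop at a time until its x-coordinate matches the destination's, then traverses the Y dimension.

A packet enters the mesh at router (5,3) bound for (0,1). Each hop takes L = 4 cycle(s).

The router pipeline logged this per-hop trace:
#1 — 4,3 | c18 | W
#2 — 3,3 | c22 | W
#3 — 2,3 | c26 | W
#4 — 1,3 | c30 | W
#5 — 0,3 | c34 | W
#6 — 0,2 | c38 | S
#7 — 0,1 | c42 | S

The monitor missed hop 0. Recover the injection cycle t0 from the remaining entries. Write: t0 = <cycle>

At hop 1 the cycle is 18; in general cyc_k = t0 + kL.
So t0 = 18 − 1·4 = 14.

t0 = 14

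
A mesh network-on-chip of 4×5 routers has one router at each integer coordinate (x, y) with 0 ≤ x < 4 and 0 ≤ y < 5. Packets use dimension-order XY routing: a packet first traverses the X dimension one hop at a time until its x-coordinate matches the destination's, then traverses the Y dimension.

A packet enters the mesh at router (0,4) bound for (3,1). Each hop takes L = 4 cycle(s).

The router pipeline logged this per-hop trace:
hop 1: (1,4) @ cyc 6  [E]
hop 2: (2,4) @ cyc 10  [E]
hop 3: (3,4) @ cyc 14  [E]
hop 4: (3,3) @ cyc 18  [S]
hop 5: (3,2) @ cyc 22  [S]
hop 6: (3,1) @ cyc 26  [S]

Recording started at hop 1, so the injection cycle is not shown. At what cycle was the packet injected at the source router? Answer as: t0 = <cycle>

t0 = 2

The first recorded entry is hop 1 at cycle 6.
Therefore t0 = 6 − L = 2.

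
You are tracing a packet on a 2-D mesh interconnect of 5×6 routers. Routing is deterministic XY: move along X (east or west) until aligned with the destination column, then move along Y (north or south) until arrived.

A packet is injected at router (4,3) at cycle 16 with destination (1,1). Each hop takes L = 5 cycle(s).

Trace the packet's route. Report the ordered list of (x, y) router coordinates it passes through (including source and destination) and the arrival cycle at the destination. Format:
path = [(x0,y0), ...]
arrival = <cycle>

path = [(4,3), (3,3), (2,3), (1,3), (1,2), (1,1)]
arrival = 41

#0 — 4,3 | c16
#1 — 3,3 | c21 | W
#2 — 2,3 | c26 | W
#3 — 1,3 | c31 | W
#4 — 1,2 | c36 | S
#5 — 1,1 | c41 | S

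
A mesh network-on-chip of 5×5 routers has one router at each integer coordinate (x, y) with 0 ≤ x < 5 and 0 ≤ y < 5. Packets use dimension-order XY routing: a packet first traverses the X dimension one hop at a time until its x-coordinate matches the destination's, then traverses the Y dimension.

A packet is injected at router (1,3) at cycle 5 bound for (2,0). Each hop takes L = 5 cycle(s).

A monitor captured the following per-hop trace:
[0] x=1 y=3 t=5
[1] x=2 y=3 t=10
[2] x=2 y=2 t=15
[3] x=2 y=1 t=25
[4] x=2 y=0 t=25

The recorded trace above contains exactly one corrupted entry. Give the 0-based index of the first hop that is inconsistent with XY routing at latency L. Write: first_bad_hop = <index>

first_bad_hop = 3

check 1→ d=(1,0) cyc+5: ok
check 2→ d=(0,-1) cyc+5: ok
check 3→ d=(0,-1) cyc+10: BAD: Δcyc=10≠L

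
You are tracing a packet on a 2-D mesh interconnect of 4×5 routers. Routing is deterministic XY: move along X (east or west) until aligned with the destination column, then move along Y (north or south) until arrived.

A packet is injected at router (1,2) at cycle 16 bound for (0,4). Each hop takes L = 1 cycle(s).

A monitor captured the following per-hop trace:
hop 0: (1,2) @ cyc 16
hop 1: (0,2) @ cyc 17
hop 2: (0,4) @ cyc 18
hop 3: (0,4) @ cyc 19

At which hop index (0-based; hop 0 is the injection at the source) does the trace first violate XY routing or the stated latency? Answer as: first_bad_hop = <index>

first_bad_hop = 2

check 1→ d=(-1,0) cyc+1: ok
check 2→ d=(0,2) cyc+1: BAD: non-unit step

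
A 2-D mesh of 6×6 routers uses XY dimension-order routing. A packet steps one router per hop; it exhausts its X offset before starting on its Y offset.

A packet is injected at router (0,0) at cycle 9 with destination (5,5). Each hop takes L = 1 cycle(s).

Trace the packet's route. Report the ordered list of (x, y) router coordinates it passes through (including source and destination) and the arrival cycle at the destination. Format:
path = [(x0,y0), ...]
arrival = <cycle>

t=9: at (0,0)
t=10: at (1,0) after E
t=11: at (2,0) after E
t=12: at (3,0) after E
t=13: at (4,0) after E
t=14: at (5,0) after E
t=15: at (5,1) after N
t=16: at (5,2) after N
t=17: at (5,3) after N
t=18: at (5,4) after N
t=19: at (5,5) after N

path = [(0,0), (1,0), (2,0), (3,0), (4,0), (5,0), (5,1), (5,2), (5,3), (5,4), (5,5)]
arrival = 19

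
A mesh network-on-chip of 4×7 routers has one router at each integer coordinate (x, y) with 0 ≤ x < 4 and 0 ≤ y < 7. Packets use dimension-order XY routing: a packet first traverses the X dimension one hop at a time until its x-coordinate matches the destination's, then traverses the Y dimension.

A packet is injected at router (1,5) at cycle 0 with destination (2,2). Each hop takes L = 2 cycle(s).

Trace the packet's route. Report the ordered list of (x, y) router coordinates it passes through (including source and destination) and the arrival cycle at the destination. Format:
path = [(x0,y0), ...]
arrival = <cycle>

#0 — 1,5 | c0
#1 — 2,5 | c2 | E
#2 — 2,4 | c4 | S
#3 — 2,3 | c6 | S
#4 — 2,2 | c8 | S

path = [(1,5), (2,5), (2,4), (2,3), (2,2)]
arrival = 8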